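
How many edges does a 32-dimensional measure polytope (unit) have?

The 32-cube has n·2^(n-1) = 32·2^31 = 32·2147483648 = 68719476736 edges.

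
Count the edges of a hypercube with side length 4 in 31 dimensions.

Number of 1-faces = C(31,1)·2^(31-1) = 31·1073741824 = 33285996544.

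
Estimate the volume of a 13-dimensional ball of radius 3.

The n-ball volume is π^(n/2)·r^n/Γ(n/2+1). With n=13, r=3: V = 7558272·π^6/5005 ≈ 1.45184e+06.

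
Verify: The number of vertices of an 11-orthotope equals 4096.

False. The 11-cube has 2^11 = 2048 vertices.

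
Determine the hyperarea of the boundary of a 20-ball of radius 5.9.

The surface area of an n-ball is 2π^(n/2) r^(n-1) / Γ(n/2). For n=20, r=5.9: 2.28536e+14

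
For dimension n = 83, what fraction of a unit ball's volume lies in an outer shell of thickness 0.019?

1 - (1-0.019)^83 ≈ 0.796517 ≈ 79.65%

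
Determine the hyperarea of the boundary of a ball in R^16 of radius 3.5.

S = n·V_n(r)/r = 16·V_16(3.5)/3.5 (volume-to-surface relation), giving 678223072849·π^8/11796480 ≈ 5.45531e+08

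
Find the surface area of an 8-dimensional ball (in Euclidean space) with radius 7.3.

S_8(7.3) = 2·π^(8/2)·(7.3)^7 / Γ(8/2) ≈ 3.58706e+07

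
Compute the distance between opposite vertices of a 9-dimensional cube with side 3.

||(3,3,...,3)|| = √(9)·3 = 9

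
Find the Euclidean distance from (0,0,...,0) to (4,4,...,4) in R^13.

d = √(4² + 4² + ... + 4²) [13 terms] = √(13·4²) = 4√13 ≈ 14.4222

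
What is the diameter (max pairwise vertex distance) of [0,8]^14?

d = √(8² + 8² + ... + 8²) [14 terms] = √(14·8²) = 8√14 ≈ 29.9333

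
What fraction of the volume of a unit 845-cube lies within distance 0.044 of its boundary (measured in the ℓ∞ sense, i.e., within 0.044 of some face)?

The inner cube has side 1-2·0.044 = 0.912 and volume (0.912)^845 ≈ 1.569e-34, so the shell holds 1 - 1.569e-34 of the volume.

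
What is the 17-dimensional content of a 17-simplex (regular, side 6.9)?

V_17 = √(18) · 6.9^17 / (17! · 2^(17/2)) ≈ 0.00600133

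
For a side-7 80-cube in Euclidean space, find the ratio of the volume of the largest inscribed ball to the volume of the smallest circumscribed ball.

V_in/V_out = n^(-n/2) = 80^(-80/2) ≈ 7.52316e-77.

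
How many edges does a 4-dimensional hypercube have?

Each of the 2^4 = 16 vertices has degree 4; total edges = 4·2^4/2 = 32.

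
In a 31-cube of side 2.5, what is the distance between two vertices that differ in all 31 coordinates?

||(2.5,2.5,...,2.5)|| = √(31)·2.5 ≈ 13.9194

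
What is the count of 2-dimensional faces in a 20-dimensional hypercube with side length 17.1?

Number of 2-faces = C(20,2) · 2^(20-2) = 190 · 262144 = 49807360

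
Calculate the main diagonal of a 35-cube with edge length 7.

d = √(7² + 7² + ... + 7²) [35 terms] = √(35·7²) = 7√35 ≈ 41.4126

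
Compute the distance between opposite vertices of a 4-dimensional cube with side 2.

Diagonal = √4 · 2 = 4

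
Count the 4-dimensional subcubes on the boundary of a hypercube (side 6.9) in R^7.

f_4(7-cube) = (7 choose 4) · 2^3 = 280.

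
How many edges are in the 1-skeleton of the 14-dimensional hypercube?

An n-cube has n·2^(n-1) edges. With n = 14: 14·8192 = 114688.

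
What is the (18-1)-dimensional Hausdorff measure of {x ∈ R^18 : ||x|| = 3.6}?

|∂B_18(3.6)| ≈ 4.23644e+09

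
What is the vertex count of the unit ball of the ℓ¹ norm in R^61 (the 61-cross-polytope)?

An n-cross-polytope has 2n vertices; here n = 61, giving 122.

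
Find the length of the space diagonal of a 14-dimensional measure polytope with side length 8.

Diagonal = √14 · 8 ≈ 29.9333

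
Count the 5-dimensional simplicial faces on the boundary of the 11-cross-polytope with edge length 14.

f_5(11-orthoplex) = 2^6 · (11 choose 6) = 29568.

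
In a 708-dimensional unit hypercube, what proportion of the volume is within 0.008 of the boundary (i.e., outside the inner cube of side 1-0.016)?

1 - (1 - 2·0.008)^708 = 1 - 0.984^708 ≈ 0.999989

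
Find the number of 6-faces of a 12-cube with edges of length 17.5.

An n-cube has C(n,k)·2^(n-k) k-faces. Here C(12,6)·2^6 = 924·64 = 59136.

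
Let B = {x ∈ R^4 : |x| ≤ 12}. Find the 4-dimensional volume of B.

V = 10368·π^2 ≈ 102328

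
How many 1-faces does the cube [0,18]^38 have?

Each of the 2^38 = 274877906944 vertices has degree 38; total edges = 38·2^38/2 = 5222680231936.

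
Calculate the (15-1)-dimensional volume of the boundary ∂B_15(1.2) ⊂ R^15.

S = n·V_n(r)/r = 15·V_15(1.2)/1.2 (volume-to-surface relation), giving 73.4613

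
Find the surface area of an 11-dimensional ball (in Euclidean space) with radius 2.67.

S = n·V_n(r)/r = 11·V_11(2.67)/2.67 (volume-to-surface relation), giving 381602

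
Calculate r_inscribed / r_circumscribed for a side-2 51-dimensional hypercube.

r_in / r_out = (2/2) / (2√51/2) = 1/√51 ≈ 0.140028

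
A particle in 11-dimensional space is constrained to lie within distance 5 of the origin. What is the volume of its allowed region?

V = 625000000·π^5/2079 ≈ 9.19973e+07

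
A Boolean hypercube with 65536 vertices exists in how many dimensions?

2^n = 65536 ⇒ n = log_2(65536) = 16.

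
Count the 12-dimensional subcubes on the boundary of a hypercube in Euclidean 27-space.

Choose 12 of 27 axes to span the face (C(27,12) = 17383860 ways), then fix each of the remaining 15 coordinates at one of its two extreme values (2^15 = 32768 ways): 17383860·32768 = 569634324480.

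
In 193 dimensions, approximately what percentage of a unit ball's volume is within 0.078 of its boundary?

1 - (1-0.078)^193 ≈ 0.999999844 ≈ 99.999984%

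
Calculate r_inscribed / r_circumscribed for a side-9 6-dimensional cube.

r_in = 9/2 (half the side); r_out = 9√6/2 (half the diagonal). Ratio = 1/√6 ≈ 0.408248.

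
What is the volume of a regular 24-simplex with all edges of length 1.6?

For a regular n-simplex with edge a, V = (a^n / n!)·√((n+1)/2^n). With a=1.6, n=24: V ≈ 1.55878e-22.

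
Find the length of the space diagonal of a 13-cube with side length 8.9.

||(8.9,8.9,...,8.9)|| = √(13)·8.9 ≈ 32.0894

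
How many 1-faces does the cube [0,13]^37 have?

Number of 1-faces = C(37,1)·2^(37-1) = 37·68719476736 = 2542620639232.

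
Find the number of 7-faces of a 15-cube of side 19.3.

An n-cube has C(n,k)·2^(n-k) k-faces. Here C(15,7)·2^8 = 6435·256 = 1647360.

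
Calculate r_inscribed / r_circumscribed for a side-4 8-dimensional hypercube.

r_in = 4/2 (half the side); r_out = 4√8/2 (half the diagonal). Ratio = 1/√8 ≈ 0.353553.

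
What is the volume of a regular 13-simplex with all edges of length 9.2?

V = (9.2^13 / 13!) · √((13+1) / 2^13) ≈ 22.4559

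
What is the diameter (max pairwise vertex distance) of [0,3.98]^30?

d = √(3.98² + 3.98² + ... + 3.98²) [30 terms] = √(30·3.98²) = 3.98√30 ≈ 21.7994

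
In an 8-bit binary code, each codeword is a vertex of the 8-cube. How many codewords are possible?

An n-cube has 2^n vertices; for n = 8 that is 2^8 = 256.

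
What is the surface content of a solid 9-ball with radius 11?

The surface area of an n-ball is 2π^(n/2) r^(n-1) / Γ(n/2). For n=9, r=11: 6859484192·π^4/105 ≈ 6.36358e+09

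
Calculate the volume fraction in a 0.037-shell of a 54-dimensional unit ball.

1 - (1-0.037)^54 ≈ 0.869437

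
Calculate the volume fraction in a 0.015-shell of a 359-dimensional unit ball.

V(inner)/V(outer) = ((1-0.015)/1)^359 ≈ 0.004402, so the shell fraction is 0.995598.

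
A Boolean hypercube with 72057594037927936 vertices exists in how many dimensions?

2^n = 72057594037927936 ⇒ n = log_2(72057594037927936) = 56.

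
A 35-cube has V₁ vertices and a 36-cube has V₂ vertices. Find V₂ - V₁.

V₁ = 2^35 = 34359738368. V₂ = 2^36 = 68719476736. V₂ - V₁ = 34359738368.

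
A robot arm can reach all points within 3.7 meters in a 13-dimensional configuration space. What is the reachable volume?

V_13(3.7) = π^(13/2) · (3.7)^13 / Γ(13/2 + 1) ≈ 2.21801e+07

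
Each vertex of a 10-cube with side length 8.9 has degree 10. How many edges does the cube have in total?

The 10-cube has n·2^(n-1) = 10·2^9 = 10·512 = 5120 edges.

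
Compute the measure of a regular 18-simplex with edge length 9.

V = (9^18 / 18!) · √((18+1) / 2^18) ≈ 0.199586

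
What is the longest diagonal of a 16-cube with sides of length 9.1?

Diagonal = √16 · 9.1 = 36.4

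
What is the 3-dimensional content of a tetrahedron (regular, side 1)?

Volume = (√2/12) · 1³ = 0.117851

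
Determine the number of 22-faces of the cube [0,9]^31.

Number of 22-faces = C(31,22) · 2^(31-22) = 20160075 · 512 = 10321958400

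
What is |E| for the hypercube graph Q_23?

The 23-cube has n·2^(n-1) = 23·2^22 = 23·4194304 = 96468992 edges.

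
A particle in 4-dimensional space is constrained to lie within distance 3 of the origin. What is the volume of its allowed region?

V = 81·π^2/2 ≈ 399.719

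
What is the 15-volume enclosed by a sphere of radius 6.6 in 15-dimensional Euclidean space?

Volume = π^{15/2}·(6.6)^15/Γ(17/2) ≈ 7.49185e+11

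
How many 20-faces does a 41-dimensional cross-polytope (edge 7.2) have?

f_20(41-orthoplex) = 2^21 · (41 choose 21) = 564404288948797440.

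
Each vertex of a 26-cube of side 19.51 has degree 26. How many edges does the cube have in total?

Each of the 2^26 = 67108864 vertices has degree 26; total edges = 26·2^26/2 = 872415232.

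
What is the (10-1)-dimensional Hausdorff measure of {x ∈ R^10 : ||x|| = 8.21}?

The surface area of an n-ball is 2π^(n/2) r^(n-1) / Γ(n/2). For n=10, r=8.21: 4.32172e+09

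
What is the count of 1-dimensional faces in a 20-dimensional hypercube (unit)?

f_1(20-cube) = (20 choose 1) · 2^19 = 10485760.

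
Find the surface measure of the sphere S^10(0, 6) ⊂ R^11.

|∂B_11(6)| = 143327232·π^5/35 ≈ 1.25317e+09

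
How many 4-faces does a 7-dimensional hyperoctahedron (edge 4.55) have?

Number of 4-faces = 2^(4+1) · C(7,4+1) = 32 · 21 = 672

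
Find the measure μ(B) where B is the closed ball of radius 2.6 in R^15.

V_15(2.6) = π^(15/2) · (2.6)^15 / Γ(15/2 + 1) ≈ 639779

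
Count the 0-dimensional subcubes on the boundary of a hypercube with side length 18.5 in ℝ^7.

Number of 0-faces = C(7,0) · 2^(7-0) = 1 · 128 = 128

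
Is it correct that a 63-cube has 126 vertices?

False. The 63-cube has 2^63 = 9223372036854775808 vertices.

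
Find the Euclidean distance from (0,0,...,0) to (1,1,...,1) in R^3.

d = √(1² + 1² + ... + 1²) [3 terms] = √(3·1²) = 1√3 ≈ 1.73205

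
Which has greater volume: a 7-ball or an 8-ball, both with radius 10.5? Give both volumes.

V_7(10.5) ≈ 6.64822e+07. V_8(10.5) ≈ 5.99657e+08. The 8-ball is larger.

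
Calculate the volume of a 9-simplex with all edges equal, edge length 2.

For a regular n-simplex with edge a, V = (a^n / n!)·√((n+1)/2^n). With a=2, n=9: V ≈ 0.000197184.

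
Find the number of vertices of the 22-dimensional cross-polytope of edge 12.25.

The 22-dimensional cross-polytope has 2n = 2·22 = 44 vertices.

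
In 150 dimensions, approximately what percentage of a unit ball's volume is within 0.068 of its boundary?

1 - (1-0.068)^150 ≈ 0.999974 ≈ 99.997415%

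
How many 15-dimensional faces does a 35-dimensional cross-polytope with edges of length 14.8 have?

Number of 15-faces = 2^(15+1) · C(35,15+1) = 65536 · 4059928950 = 266071503667200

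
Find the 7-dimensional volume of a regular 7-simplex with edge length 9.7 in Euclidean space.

For a regular n-simplex with edge a, V = (a^n / n!)·√((n+1)/2^n). With a=9.7, n=7: V ≈ 400.785.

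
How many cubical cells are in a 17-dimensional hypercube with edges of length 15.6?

Number of 3-faces = C(17,3) · 2^(17-3) = 680 · 16384 = 11141120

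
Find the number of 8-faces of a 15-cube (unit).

f_8(15-cube) = (15 choose 8) · 2^7 = 823680.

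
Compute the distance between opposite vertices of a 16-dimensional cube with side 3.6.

d = √(3.6² + 3.6² + ... + 3.6²) [16 terms] = √(16·3.6²) = 3.6√16 = 14.4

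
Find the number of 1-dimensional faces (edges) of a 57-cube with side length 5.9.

An n-cube has n·2^(n-1) edges. With n = 57: 57·72057594037927936 = 4107282860161892352.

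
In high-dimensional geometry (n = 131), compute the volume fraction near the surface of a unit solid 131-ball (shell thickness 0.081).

1 - (1-0.081)^131 ≈ 0.999984 ≈ 99.998436%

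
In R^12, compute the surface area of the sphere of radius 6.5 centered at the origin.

S_12(6.5) = 2·π^(12/2)·(6.5)^11 / Γ(12/2) = 1792160394037·π^6/122880 ≈ 1.40215e+10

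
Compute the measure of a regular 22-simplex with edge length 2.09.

Volume = 2.09^22 · √(23/2^22) / 22! ≈ 2.30137e-17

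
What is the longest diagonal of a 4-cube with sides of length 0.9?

d = √(0.9² + 0.9² + ... + 0.9²) [4 terms] = √(4·0.9²) = 0.9√4 = 1.8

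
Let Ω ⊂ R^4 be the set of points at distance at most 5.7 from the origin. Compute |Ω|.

Volume = π^{4/2}·(5.7)^4/Γ(3) ≈ 5209.18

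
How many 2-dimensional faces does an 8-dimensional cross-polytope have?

An n-cross-polytope has 2^(k+1)·C(n,k+1) k-faces. Here 2^3·C(8,3) = 8·56 = 448.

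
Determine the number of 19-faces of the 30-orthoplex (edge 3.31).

Number of 19-faces = 2^(19+1) · C(30,19+1) = 1048576 · 30045015 = 31504481648640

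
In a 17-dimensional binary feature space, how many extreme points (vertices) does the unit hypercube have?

Each vertex is a binary string of length 17, so there are 2^17 = 131072.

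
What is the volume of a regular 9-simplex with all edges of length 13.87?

V_9 = √(10) · 13.87^9 / (9! · 2^(9/2)) ≈ 7316.28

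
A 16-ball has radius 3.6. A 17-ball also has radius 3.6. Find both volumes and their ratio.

V_16(3.6) ≈ 1.87292e+08. V_17(3.6) ≈ 4.03928e+08. Ratio V_16/V_17 ≈ 0.4637.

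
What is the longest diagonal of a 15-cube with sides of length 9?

||(9,9,...,9)|| = √(15)·9 ≈ 34.8569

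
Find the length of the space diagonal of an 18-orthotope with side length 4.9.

||(4.9,4.9,...,4.9)|| = √(18)·4.9 ≈ 20.7889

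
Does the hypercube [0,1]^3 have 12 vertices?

False. The 3-cube has 2^3 = 8 vertices.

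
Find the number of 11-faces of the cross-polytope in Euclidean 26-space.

f_11(26-orthoplex) = 2^12 · (26 choose 12) = 39557939200.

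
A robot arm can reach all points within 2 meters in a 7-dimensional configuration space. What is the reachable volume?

V_7(2) = π^(7/2) · (2)^7 / Γ(7/2 + 1) = 2048·π^3/105 ≈ 604.77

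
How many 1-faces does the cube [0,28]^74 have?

An n-cube has n·2^(n-1) edges. With n = 74: 74·9444732965739290427392 = 698910239464707491627008.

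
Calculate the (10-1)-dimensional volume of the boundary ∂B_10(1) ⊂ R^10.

S_10(1) = 2·π^(10/2)·(1)^9 / Γ(10/2) = π^5/12 ≈ 25.5016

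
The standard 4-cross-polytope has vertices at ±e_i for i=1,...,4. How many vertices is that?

The 4-dimensional cross-polytope has 2n = 2·4 = 8 vertices.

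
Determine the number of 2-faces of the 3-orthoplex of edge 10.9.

f_2(3-orthoplex) = 2^3 · (3 choose 3) = 8.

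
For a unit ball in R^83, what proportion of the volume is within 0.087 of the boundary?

Shell fraction = 1 - (1-0.087)^83 ≈ 0.999476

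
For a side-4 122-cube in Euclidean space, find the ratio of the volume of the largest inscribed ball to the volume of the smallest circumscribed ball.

V_in/V_out = n^(-n/2) = 122^(-122/2) ≈ 5.39573e-128.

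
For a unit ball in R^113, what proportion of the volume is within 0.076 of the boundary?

V(inner)/V(outer) = ((1-0.076)/1)^113 ≈ 0.0001321, so the shell fraction is 0.999868.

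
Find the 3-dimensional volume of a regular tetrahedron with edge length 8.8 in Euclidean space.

Volume = (√2/12) · 8.8³ = 80.3122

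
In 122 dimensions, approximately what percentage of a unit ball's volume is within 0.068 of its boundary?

1 - (1-0.068)^122 ≈ 0.999814 ≈ 99.9814%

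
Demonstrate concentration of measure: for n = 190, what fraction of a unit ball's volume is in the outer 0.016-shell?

1 - (1-0.016)^190 ≈ 0.953327 ≈ 95.33%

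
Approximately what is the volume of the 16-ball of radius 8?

V = 2199023255552·π^8/315 ≈ 6.62397e+13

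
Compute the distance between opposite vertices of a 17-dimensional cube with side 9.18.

||(9.18,9.18,...,9.18)|| = √(17)·9.18 ≈ 37.8501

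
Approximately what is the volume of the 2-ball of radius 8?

The n-ball volume is π^(n/2)·r^n/Γ(n/2+1). With n=2, r=8: V = 64·π ≈ 201.062.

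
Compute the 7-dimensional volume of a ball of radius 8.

Volume = π^{7/2}·(8)^7/Γ(9/2) = 33554432·π^3/105 ≈ 9.90855e+06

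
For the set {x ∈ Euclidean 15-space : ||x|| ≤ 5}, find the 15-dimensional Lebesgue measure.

The n-ball volume is π^(n/2)·r^n/Γ(n/2+1). With n=15, r=5: V = 312500000000·π^7/81081 ≈ 1.16407e+10.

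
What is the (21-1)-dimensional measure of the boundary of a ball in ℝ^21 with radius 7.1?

The surface area of an n-ball is 2π^(n/2) r^(n-1) / Γ(n/2). For n=21, r=7.1: 3.10409e+16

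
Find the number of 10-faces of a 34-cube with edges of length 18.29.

Choose 10 of 34 axes to span the face (C(34,10) = 131128140 ways), then fix each of the remaining 24 coordinates at one of its two extreme values (2^24 = 16777216 ways): 131128140·16777216 = 2199965128458240.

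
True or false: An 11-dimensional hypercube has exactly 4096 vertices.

False. The 11-cube has 2^11 = 2048 vertices.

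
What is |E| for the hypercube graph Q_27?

An n-cube has n·2^(n-1) edges. With n = 27: 27·67108864 = 1811939328.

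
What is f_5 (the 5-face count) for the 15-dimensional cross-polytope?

Number of 5-faces = 2^(5+1) · C(15,5+1) = 64 · 5005 = 320320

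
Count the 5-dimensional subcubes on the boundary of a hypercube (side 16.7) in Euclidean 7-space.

Number of 5-faces = C(7,5) · 2^(7-5) = 21 · 4 = 84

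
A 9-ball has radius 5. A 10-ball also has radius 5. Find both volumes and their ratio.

V_9(5) ≈ 6.4424e+06. V_10(5) ≈ 2.49039e+07. Ratio V_9/V_10 ≈ 0.2587.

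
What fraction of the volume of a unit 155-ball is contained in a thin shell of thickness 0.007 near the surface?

V(inner)/V(outer) = ((1-0.007)/1)^155 ≈ 0.3366, so the shell fraction is 0.663385.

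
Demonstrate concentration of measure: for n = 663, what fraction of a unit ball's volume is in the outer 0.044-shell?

1 - (1-0.044)^663 ≈ 1 - 1.106e-13 ≈ (100 - 1.11e-11)%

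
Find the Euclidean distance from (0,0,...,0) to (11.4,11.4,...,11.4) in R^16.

||(11.4,11.4,...,11.4)|| = √(16)·11.4 = 45.6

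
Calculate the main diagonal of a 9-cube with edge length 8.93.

d = √(8.93² + 8.93² + ... + 8.93²) [9 terms] = √(9·8.93²) = 8.93√9 = 26.79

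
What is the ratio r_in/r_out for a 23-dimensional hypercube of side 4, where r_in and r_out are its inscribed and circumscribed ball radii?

r_in = 4/2 (half the side); r_out = 4√23/2 (half the diagonal). Ratio = 1/√23 ≈ 0.208514.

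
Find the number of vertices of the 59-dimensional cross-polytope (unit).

The 59-dimensional cross-polytope has 2n = 2·59 = 118 vertices.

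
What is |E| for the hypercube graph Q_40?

The 40-cube has n·2^(n-1) = 40·2^39 = 40·549755813888 = 21990232555520 edges.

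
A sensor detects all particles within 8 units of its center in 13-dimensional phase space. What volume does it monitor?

V_13(8) = π^(13/2) · (8)^13 / Γ(13/2 + 1) = 70368744177664·π^6/135135 ≈ 5.00623e+11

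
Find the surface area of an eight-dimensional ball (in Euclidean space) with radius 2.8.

|∂B_8(2.8)| ≈ 43811.1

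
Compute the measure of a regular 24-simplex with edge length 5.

V_24 = √(25) · 5^24 / (24! · 2^(24/2)) ≈ 1.17269e-10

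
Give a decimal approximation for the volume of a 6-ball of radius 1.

The n-ball volume is π^(n/2)·r^n/Γ(n/2+1). With n=6, r=1: V = π^3/6 ≈ 5.16771.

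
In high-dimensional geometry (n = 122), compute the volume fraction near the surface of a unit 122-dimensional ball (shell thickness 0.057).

1 - (1-0.057)^122 ≈ 0.999223 ≈ 99.92%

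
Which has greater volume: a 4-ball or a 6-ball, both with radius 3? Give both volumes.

V_4(3) ≈ 399.719. V_6(3) ≈ 3767.26. The 6-ball is larger.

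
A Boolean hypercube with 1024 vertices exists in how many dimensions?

2^n = 1024 ⇒ n = log_2(1024) = 10.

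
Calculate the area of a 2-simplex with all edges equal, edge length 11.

Area = (√3/4) · 11² = 52.3945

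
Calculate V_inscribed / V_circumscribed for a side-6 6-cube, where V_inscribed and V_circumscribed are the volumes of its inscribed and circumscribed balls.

Volume scales as r^n, and r_in/r_out = 1/√6, giving (1/√6)^6 ≈ 0.00462963.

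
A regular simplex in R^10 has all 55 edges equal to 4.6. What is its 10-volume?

For a regular n-simplex with edge a, V = (a^n / n!)·√((n+1)/2^n). With a=4.6, n=10: V ≈ 0.121161.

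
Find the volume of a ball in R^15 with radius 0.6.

V_15(0.6) = π^(15/2) · (0.6)^15 / Γ(15/2 + 1) ≈ 0.000179349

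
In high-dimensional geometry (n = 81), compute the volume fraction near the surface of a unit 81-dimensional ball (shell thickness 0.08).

1 - (1-0.08)^81 ≈ 0.998834 ≈ 99.88%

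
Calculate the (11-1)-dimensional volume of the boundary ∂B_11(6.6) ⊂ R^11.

S_11(6.6) = 2·π^(11/2)·(6.6)^10 / Γ(11/2) ≈ 3.2504e+09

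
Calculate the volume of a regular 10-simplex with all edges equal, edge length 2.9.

V = (2.9^10 / 10!) · √((10+1) / 2^10) ≈ 0.00120161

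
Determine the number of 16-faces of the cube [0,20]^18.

Choose 16 of 18 axes to span the face (C(18,16) = 153 ways), then fix each of the remaining 2 coordinates at one of its two extreme values (2^2 = 4 ways): 153·4 = 612.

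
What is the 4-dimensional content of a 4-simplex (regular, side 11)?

V = (11^4 / 4!) · √((4+1) / 2^4) ≈ 341.024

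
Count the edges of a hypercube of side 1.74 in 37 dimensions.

Each of the 2^37 = 137438953472 vertices has degree 37; total edges = 37·2^37/2 = 2542620639232.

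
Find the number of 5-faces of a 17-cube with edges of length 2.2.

An n-cube has C(n,k)·2^(n-k) k-faces. Here C(17,5)·2^12 = 6188·4096 = 25346048.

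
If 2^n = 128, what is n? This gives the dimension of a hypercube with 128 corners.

Since 2^n = 128, we have n = 7.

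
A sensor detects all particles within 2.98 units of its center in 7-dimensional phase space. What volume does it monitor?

Volume = π^{7/2}·(2.98)^7/Γ(9/2) ≈ 9860.39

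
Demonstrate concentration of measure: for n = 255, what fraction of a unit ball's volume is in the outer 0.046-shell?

1 - (1-0.046)^255 ≈ 0.999994 ≈ 99.999391%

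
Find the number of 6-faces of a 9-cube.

An n-cube has C(n,k)·2^(n-k) k-faces. Here C(9,6)·2^3 = 84·8 = 672.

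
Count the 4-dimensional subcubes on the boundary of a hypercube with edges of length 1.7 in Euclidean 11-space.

f_4(11-cube) = (11 choose 4) · 2^7 = 42240.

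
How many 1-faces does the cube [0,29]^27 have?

The 27-cube has n·2^(n-1) = 27·2^26 = 27·67108864 = 1811939328 edges.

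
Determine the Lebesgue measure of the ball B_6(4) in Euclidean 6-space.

Volume = π^{6/2}·(4)^6/Γ(4) = 2048·π^3/3 ≈ 21167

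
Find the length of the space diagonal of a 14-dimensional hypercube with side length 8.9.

d = √(8.9² + 8.9² + ... + 8.9²) [14 terms] = √(14·8.9²) = 8.9√14 ≈ 33.3008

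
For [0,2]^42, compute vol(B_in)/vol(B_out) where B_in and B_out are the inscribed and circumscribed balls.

V_in / V_out = (r_in/r_out)^42 = (1/√42)^42 = 42^(-42/2) ≈ 8.1614e-35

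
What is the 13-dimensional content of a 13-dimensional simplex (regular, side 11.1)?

V = (11.1^13 / 13!) · √((13+1) / 2^13) ≈ 257.803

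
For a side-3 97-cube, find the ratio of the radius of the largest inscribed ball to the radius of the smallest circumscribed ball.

r_in = 3/2 (half the side); r_out = 3√97/2 (half the diagonal). Ratio = 1/√97 ≈ 0.101535.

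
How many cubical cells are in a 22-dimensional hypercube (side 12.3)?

Number of 3-faces = C(22,3) · 2^(22-3) = 1540 · 524288 = 807403520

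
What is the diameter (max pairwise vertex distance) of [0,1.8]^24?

The space diagonal of an n-cube of side s is s√n. Here 1.8·√24 ≈ 8.81816.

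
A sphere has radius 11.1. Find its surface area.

S = n·V_n(r)/r = 3·V_3(11.1)/11.1 (volume-to-surface relation), giving 4πr² = 4π·(11.1)² ≈ 1548.3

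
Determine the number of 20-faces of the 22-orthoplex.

Each 20-face is the convex hull of 21 vertices, one chosen as ±e_i from each of 21 distinct axes: 2^21·C(22,21) = 46137344.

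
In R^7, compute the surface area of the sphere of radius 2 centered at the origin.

|∂B_7(2)| = 1024·π^3/15 ≈ 2116.7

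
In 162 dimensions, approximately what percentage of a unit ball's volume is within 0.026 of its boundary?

1 - (1-0.026)^162 ≈ 0.985986 ≈ 98.60%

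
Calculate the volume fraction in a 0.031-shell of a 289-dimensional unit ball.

1 - (1-0.031)^289 ≈ 0.999888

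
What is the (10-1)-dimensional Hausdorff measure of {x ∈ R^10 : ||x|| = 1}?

|∂B_10(1)| = π^5/12 ≈ 25.5016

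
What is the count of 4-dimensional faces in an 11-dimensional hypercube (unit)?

Choose 4 of 11 axes to span the face (C(11,4) = 330 ways), then fix each of the remaining 7 coordinates at one of its two extreme values (2^7 = 128 ways): 330·128 = 42240.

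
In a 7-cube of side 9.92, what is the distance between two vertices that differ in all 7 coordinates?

||(9.92,9.92,...,9.92)|| = √(7)·9.92 ≈ 26.2459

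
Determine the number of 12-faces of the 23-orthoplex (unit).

Number of 12-faces = 2^(12+1) · C(23,12+1) = 8192 · 1144066 = 9372188672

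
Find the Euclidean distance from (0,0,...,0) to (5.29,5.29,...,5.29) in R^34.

||(5.29,5.29,...,5.29)|| = √(34)·5.29 ≈ 30.8457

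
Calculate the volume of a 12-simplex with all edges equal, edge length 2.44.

Volume = 2.44^12 · √(13/2^12) / 12! ≈ 5.2376e-06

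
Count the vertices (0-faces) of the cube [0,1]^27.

The 27-cube has 2^27 = 134217728 vertices.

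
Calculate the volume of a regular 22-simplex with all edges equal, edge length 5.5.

For a regular n-simplex with edge a, V = (a^n / n!)·√((n+1)/2^n). With a=5.5, n=22: V ≈ 4.0434e-08.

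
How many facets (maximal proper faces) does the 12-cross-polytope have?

f_11(12-orthoplex) = 2^12 · (12 choose 12) = 4096.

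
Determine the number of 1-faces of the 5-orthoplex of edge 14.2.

f_1(5-orthoplex) = 2^2 · (5 choose 2) = 40.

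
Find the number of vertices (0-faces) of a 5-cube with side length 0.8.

An n-cube has C(n,k)·2^(n-k) k-faces. Here C(5,0)·2^5 = 1·32 = 32.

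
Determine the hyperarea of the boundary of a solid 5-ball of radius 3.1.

S_5(3.1) = 2·π^(5/2)·(3.1)^4 / Γ(5/2) ≈ 2430.61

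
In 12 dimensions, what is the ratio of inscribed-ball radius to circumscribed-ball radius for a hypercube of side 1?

For an n-cube of any side s, the inradius is s/2 and the circumradius is s√n/2, so the ratio is 1/√12 ≈ 0.288675.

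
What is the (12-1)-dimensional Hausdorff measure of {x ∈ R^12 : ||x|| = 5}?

S_12(5) = 2·π^(12/2)·(5)^11 / Γ(12/2) = 9765625·π^6/12 ≈ 7.82381e+08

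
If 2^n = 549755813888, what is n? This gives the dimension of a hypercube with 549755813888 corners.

Since 2^n = 549755813888, we have n = 39.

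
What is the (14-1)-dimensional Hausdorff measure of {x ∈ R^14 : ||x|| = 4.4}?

S = n·V_n(r)/r = 14·V_14(4.4)/4.4 (volume-to-surface relation), giving 1.94371e+09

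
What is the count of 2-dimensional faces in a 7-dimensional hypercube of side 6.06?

An n-cube has C(n,k)·2^(n-k) k-faces. Here C(7,2)·2^5 = 21·32 = 672.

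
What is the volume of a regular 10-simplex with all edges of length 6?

V = (6^10 / 10!) · √((10+1) / 2^10) ≈ 1.72701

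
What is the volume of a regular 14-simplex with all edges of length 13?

V = (13^14 / 14!) · √((14+1) / 2^14) ≈ 1366.58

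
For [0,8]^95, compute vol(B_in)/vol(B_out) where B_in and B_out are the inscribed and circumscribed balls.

The radii are 8/2 and 8√95/2, so the volume ratio is (1/√95)^95 = 95^{-95/2} ≈ 1.14322e-94.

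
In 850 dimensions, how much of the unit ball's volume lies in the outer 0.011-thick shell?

V(inner)/V(outer) = ((1-0.011)/1)^850 ≈ 8.257e-05, so the shell fraction is 0.999917.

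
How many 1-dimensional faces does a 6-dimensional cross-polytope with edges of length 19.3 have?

Number of 1-faces = 2^(1+1) · C(6,1+1) = 4 · 15 = 60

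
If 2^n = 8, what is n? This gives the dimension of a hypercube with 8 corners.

2^n = 8 ⇒ n = log_2(8) = 3.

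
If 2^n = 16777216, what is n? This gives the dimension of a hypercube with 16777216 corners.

Since 2^n = 16777216, we have n = 24.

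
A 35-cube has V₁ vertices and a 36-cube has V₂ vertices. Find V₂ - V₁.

V₁ = 2^35 = 34359738368. V₂ = 2^36 = 68719476736. V₂ - V₁ = 34359738368.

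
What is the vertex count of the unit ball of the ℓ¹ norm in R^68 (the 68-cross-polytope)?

An n-cross-polytope has 2n vertices; here n = 68, giving 136.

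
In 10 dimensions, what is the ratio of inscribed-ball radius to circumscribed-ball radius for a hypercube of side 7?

Ratio = (s/2)/(s√10/2) = 10^(-1/2) ≈ 0.316228.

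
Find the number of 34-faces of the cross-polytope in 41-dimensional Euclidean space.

f_34(41-orthoplex) = 2^35 · (41 choose 35) = 154494715281014784.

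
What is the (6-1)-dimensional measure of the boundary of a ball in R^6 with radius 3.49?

S = n·V_n(r)/r = 6·V_6(3.49)/3.49 (volume-to-surface relation), giving 16053.8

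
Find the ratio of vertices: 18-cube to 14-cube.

The 18-cube has 2^18 = 262144 vertices. The 14-cube has 2^14 = 16384 vertices. Ratio: 262144/16384 = 16.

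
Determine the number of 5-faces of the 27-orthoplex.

Each 5-face is the convex hull of 6 vertices, one chosen as ±e_i from each of 6 distinct axes: 2^6·C(27,6) = 18944640.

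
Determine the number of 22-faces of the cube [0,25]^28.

An n-cube has C(n,k)·2^(n-k) k-faces. Here C(28,22)·2^6 = 376740·64 = 24111360.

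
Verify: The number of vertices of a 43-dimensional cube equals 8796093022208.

True. The 43-cube has 2^43 = 8796093022208 vertices.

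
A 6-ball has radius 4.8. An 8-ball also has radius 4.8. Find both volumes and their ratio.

V_6(4.8) ≈ 63204.2. V_8(4.8) ≈ 1.14372e+06. Ratio V_6/V_8 ≈ 0.05526.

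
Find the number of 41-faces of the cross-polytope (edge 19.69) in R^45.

Number of 41-faces = 2^(41+1) · C(45,41+1) = 4398046511104 · 14190 = 62408279992565760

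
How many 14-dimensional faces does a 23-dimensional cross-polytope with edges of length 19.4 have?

f_14(23-orthoplex) = 2^15 · (23 choose 15) = 16066609152.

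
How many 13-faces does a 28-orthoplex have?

An n-cross-polytope has 2^(k+1)·C(n,k+1) k-faces. Here 2^14·C(28,14) = 16384·40116600 = 657270374400.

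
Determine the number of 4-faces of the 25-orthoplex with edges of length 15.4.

An n-cross-polytope has 2^(k+1)·C(n,k+1) k-faces. Here 2^5·C(25,5) = 32·53130 = 1700160.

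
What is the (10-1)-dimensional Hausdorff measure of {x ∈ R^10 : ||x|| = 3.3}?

S = n·V_n(r)/r = 10·V_10(3.3)/3.3 (volume-to-surface relation), giving 1.18357e+06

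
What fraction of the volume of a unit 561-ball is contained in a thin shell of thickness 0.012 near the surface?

1 - (1-0.012)^561 ≈ 0.998855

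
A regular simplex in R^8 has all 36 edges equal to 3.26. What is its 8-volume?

V_8 = √(9) · 3.26^8 / (8! · 2^(8/2)) ≈ 0.0593228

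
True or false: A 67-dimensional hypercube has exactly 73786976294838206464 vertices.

False. The 67-cube has 2^67 = 147573952589676412928 vertices.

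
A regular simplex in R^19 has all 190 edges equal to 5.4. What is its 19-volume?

V = (5.4^19 / 19!) · √((19+1) / 2^19) ≈ 4.17943e-06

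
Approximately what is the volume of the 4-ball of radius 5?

V_4(5) = π^(4/2) · (5)^4 / Γ(4/2 + 1) = 625·π^2/2 ≈ 3084.25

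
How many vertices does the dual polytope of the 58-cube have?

Number of vertices = 2n = 116.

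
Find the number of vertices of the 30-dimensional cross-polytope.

Number of vertices = 2n = 60.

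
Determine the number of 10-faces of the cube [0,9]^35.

f_10(35-cube) = (35 choose 10) · 2^25 = 6159902359683072.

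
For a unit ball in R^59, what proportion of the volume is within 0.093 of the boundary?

1 - (1-0.093)^59 ≈ 0.996846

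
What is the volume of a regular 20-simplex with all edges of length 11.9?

V_20 = √(21) · 11.9^20 / (20! · 2^(20/2)) ≈ 5.96519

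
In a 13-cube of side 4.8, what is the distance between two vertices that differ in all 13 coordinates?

||(4.8,4.8,...,4.8)|| = √(13)·4.8 ≈ 17.3066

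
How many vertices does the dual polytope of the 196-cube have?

The vertices are ±e_1, ..., ±e_196, so there are 2·196 = 392.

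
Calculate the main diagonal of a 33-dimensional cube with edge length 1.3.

The space diagonal of an n-cube of side s is s√n. Here 1.3·√33 ≈ 7.46793.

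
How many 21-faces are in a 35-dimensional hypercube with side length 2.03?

Choose 21 of 35 axes to span the face (C(35,21) = 2319959400 ways), then fix each of the remaining 14 coordinates at one of its two extreme values (2^14 = 16384 ways): 2319959400·16384 = 38010214809600.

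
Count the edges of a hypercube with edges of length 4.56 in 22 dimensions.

Each of the 2^22 = 4194304 vertices has degree 22; total edges = 22·2^22/2 = 46137344.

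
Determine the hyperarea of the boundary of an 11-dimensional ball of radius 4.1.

S_11(4.1) = 2·π^(11/2)·(4.1)^10 / Γ(11/2) ≈ 2.78187e+07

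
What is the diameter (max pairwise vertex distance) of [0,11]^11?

d = √(11² + 11² + ... + 11²) [11 terms] = √(11·11²) = 11√11 ≈ 36.4829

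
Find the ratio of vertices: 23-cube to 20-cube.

The 23-cube has 2^23 = 8388608 vertices. The 20-cube has 2^20 = 1048576 vertices. Ratio: 8388608/1048576 = 8.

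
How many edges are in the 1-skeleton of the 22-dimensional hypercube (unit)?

An n-cube has n·2^(n-1) edges. With n = 22: 22·2097152 = 46137344.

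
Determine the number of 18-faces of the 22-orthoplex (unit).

Number of 18-faces = 2^(18+1) · C(22,18+1) = 524288 · 1540 = 807403520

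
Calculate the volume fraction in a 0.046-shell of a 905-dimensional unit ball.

1 - (1-0.046)^905 ≈ 1 - 3.099e-19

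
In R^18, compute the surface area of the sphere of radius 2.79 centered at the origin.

|∂B_18(2.79)| ≈ 5.5607e+07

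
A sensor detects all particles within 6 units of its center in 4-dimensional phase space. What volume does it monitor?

The n-ball volume is π^(n/2)·r^n/Γ(n/2+1). With n=4, r=6: V = 648·π^2 ≈ 6395.5.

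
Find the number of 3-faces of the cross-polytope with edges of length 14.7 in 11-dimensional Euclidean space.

An n-cross-polytope has 2^(k+1)·C(n,k+1) k-faces. Here 2^4·C(11,4) = 16·330 = 5280.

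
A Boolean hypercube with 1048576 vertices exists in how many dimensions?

The n-cube has 2^n vertices, and 1048576 = 2^20, so n = 20.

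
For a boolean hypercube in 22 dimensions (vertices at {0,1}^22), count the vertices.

The 22-cube has 2^22 = 4194304 vertices.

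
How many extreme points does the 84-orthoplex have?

An n-cross-polytope has 2n vertices; here n = 84, giving 168.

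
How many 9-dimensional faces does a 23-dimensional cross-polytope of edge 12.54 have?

Each 9-face is the convex hull of 10 vertices, one chosen as ±e_i from each of 10 distinct axes: 2^10·C(23,10) = 1171523584.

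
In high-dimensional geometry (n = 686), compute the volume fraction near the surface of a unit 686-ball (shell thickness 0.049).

1 - (1-0.049)^686 ≈ 1 - 1.076e-15 ≈ (100 - 1.11e-13)%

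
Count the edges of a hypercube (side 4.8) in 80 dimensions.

An n-cube has n·2^(n-1) edges. With n = 80: 80·604462909807314587353088 = 48357032784585166988247040.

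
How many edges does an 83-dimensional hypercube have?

An n-cube has n·2^(n-1) edges. With n = 83: 83·4835703278458516698824704 = 401363372112056886002450432.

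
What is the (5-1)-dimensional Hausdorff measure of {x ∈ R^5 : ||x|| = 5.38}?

S = n·V_n(r)/r = 5·V_5(5.38)/5.38 (volume-to-surface relation), giving 22049.4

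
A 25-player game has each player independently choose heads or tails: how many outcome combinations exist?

Each vertex is a binary string of length 25, so there are 2^25 = 33554432.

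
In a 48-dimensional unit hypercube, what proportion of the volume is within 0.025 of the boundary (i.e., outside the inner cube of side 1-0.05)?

1 - (1 - 2·0.025)^48 = 1 - 0.95^48 ≈ 0.914742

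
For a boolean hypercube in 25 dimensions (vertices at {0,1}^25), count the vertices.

Number of vertices = 2^25 = 33554432.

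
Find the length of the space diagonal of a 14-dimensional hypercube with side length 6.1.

d = √(6.1² + 6.1² + ... + 6.1²) [14 terms] = √(14·6.1²) = 6.1√14 ≈ 22.8241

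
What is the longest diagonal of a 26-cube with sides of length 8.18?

Diagonal = √26 · 8.18 ≈ 41.71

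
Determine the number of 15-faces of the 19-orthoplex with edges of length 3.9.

Number of 15-faces = 2^(15+1) · C(19,15+1) = 65536 · 969 = 63504384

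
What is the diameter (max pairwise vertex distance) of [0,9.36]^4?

The space diagonal of an n-cube of side s is s√n. Here 9.36·√4 = 18.72.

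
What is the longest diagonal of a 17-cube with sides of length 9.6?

d = √(9.6² + 9.6² + ... + 9.6²) [17 terms] = √(17·9.6²) = 9.6√17 ≈ 39.5818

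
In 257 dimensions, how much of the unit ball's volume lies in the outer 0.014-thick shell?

1 - (1-0.014)^257 ≈ 0.973309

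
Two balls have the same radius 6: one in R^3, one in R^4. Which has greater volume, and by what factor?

V_3(6) ≈ 904.779, V_4(6) ≈ 6395.5. The 4-ball is larger by a factor of 7.069.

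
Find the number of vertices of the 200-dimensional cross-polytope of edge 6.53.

Number of vertices = 2n = 400.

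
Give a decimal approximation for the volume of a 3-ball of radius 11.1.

The n-ball volume is π^(n/2)·r^n/Γ(n/2+1). With n=3, r=11.1: V ≈ 5728.72.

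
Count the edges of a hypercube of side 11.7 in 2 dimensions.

Number of 1-faces = C(2,1)·2^(2-1) = 2·2 = 4.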